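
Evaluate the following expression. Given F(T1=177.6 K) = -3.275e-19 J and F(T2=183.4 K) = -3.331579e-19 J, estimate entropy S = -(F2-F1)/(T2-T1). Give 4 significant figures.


Step 1: dF = F2 - F1 = -3.331579e-19 - (-3.275e-19) = -5.6579e-21 J
Step 2: dT = T2 - T1 = 183.4 - 177.6 = 5.8 K
Step 3: S = -dF/dT = -(-5.6579e-21)/5.8 = 9.755e-22 J/K

9.755e-22


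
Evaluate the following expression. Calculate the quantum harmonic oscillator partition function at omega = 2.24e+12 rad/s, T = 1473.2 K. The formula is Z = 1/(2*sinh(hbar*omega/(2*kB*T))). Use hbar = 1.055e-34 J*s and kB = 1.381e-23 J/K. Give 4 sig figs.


Step 1: Compute x = hbar*omega/(kB*T) = 1.055e-34*2.24e+12/(1.381e-23*1473.2) = 0.01162
Step 2: x/2 = 0.005808
Step 3: sinh(x/2) = 0.005808
Step 4: Z = 1/(2*0.005808) = 86.09

86.09


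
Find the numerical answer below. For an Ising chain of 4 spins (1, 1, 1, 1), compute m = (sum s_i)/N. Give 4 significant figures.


Step 1: Count up spins (+1): 4, down spins (-1): 0
Step 2: Total magnetization M = 4 - 0 = 4
Step 3: m = M/N = 4/4 = 1

1


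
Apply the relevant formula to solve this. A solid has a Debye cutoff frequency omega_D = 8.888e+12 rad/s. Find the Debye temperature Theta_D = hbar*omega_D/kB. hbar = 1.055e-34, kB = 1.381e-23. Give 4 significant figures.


Step 1: hbar*omega_D = 1.055e-34 * 8.888e+12 = 9.377e-22 J
Step 2: Theta_D = 9.377e-22 / 1.381e-23
Step 3: Theta_D = 67.9 K

67.9


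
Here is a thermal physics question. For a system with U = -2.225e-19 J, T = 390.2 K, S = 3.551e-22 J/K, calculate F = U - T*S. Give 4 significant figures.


Step 1: T*S = 390.2 * 3.551e-22 = 1.386e-19 J
Step 2: F = U - T*S = -2.225e-19 - 1.386e-19
Step 3: F = -3.611e-19 J

-3.611e-19


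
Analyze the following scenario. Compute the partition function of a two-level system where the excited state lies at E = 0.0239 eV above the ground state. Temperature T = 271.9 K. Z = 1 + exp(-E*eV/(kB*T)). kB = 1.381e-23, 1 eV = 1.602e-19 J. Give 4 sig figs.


Step 1: Compute beta*E = E*eV/(kB*T) = 0.0239*1.602e-19/(1.381e-23*271.9) = 1.02
Step 2: exp(-beta*E) = exp(-1.02) = 0.3607
Step 3: Z = 1 + 0.3607 = 1.361

1.361


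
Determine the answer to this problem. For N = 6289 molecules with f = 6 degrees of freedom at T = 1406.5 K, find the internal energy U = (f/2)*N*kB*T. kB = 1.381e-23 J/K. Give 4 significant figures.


Step 1: f/2 = 6/2 = 3.0
Step 2: N*kB*T = 6289*1.381e-23*1406.5 = 1.222e-16
Step 3: U = 3.0 * 1.222e-16 = 3.665e-16 J

3.665e-16


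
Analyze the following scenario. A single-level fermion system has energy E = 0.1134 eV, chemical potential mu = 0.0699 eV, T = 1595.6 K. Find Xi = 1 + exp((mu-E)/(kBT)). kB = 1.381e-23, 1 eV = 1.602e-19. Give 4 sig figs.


Step 1: (mu - E) = 0.0699 - 0.1134 = -0.0435 eV
Step 2: x = (mu-E)*eV/(kB*T) = -0.0435*1.602e-19/(1.381e-23*1595.6) = -0.3163
Step 3: exp(x) = 0.7289
Step 4: Xi = 1 + 0.7289 = 1.729

1.729


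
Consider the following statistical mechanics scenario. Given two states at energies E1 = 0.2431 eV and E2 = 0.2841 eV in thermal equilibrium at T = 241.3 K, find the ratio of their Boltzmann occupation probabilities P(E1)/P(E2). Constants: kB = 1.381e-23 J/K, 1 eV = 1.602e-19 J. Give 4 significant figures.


Step 1: Compute energy difference dE = E1 - E2 = 0.2431 - 0.2841 = -0.041 eV
Step 2: Convert to Joules: dE_J = -0.041 * 1.602e-19 = -6.568e-21 J
Step 3: Compute exponent = -dE_J / (kB * T) = -(-6.568e-21) / (1.381e-23 * 241.3) = 1.971
Step 4: P(E1)/P(E2) = exp(1.971) = 7.178

7.178


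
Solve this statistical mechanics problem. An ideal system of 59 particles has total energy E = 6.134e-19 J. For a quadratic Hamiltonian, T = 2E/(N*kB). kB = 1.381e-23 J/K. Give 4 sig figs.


Step 1: Numerator = 2*E = 2*6.134e-19 = 1.227e-18 J
Step 2: Denominator = N*kB = 59*1.381e-23 = 8.148e-22
Step 3: T = 1.227e-18 / 8.148e-22 = 1506 K

1506


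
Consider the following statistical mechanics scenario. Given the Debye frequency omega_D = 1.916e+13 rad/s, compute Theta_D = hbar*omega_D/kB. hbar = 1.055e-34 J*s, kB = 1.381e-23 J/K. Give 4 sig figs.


Step 1: hbar*omega_D = 1.055e-34 * 1.916e+13 = 2.021e-21 J
Step 2: Theta_D = 2.021e-21 / 1.381e-23
Step 3: Theta_D = 146.4 K

146.4


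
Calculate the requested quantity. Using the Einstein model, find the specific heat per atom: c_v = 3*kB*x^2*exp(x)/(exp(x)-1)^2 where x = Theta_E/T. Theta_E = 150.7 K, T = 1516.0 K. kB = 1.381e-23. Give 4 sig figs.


Step 1: x = Theta_E/T = 150.7/1516.0 = 0.09941
Step 2: x^2 = 0.009882
Step 3: exp(x) = 1.105
Step 4: c_v = 3*1.381e-23*0.009882*1.105/(1.105-1)^2 = 4.14e-23

4.14e-23


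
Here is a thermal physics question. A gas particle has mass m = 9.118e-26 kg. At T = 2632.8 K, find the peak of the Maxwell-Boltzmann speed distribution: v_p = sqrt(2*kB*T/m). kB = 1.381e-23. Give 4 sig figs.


Step 1: Numerator = 2*kB*T = 2*1.381e-23*2632.8 = 7.272e-20
Step 2: Ratio = 7.272e-20 / 9.118e-26 = 7.975e+05
Step 3: v_p = sqrt(7.975e+05) = 893 m/s

893


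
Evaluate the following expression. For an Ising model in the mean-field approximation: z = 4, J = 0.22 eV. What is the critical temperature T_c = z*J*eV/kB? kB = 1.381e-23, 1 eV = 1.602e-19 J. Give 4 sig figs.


Step 1: z*J = 4*0.22 = 0.88 eV
Step 2: Convert to Joules: 0.88*1.602e-19 = 1.41e-19 J
Step 3: T_c = 1.41e-19 / 1.381e-23 = 1.021e+04 K

1.021e+04


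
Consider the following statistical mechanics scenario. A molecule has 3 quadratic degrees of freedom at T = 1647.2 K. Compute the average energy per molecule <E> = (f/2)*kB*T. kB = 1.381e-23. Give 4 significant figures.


Step 1: f/2 = 3/2 = 1.5
Step 2: kB*T = 1.381e-23 * 1647.2 = 2.275e-20
Step 3: <E> = 1.5 * 2.275e-20 = 3.412e-20 J

3.412e-20


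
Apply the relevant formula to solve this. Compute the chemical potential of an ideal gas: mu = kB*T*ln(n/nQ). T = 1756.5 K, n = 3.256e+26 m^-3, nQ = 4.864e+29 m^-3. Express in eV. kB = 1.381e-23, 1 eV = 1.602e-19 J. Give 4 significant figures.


Step 1: n/nQ = 3.256e+26/4.864e+29 = 0.0006694
Step 2: ln(n/nQ) = -7.309
Step 3: mu = kB*T*ln(n/nQ) = 2.426e-20*-7.309 = -1.773e-19 J
Step 4: Convert to eV: -1.773e-19/1.602e-19 = -1.107 eV

-1.107


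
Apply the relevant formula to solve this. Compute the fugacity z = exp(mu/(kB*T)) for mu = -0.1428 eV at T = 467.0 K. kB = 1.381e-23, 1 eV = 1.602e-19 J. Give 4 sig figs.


Step 1: Convert mu to Joules: -0.1428*1.602e-19 = -2.288e-20 J
Step 2: kB*T = 1.381e-23*467.0 = 6.449e-21 J
Step 3: mu/(kB*T) = -3.547
Step 4: z = exp(-3.547) = 0.02881

0.02881


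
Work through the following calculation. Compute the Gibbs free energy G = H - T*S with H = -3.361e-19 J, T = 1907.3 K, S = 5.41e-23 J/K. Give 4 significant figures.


Step 1: T*S = 1907.3 * 5.41e-23 = 1.032e-19 J
Step 2: G = H - T*S = -3.361e-19 - 1.032e-19
Step 3: G = -4.393e-19 J

-4.393e-19


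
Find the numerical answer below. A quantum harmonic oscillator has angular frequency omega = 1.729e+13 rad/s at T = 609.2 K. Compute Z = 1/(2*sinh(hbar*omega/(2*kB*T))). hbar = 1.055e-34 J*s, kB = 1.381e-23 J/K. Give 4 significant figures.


Step 1: Compute x = hbar*omega/(kB*T) = 1.055e-34*1.729e+13/(1.381e-23*609.2) = 0.2168
Step 2: x/2 = 0.1084
Step 3: sinh(x/2) = 0.1086
Step 4: Z = 1/(2*0.1086) = 4.603

4.603


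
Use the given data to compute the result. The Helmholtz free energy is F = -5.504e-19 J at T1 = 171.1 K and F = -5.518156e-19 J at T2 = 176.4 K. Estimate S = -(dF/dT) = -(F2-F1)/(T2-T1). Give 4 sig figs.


Step 1: dF = F2 - F1 = -5.518156e-19 - (-5.504e-19) = -1.4156e-21 J
Step 2: dT = T2 - T1 = 176.4 - 171.1 = 5.3 K
Step 3: S = -dF/dT = -(-1.4156e-21)/5.3 = 2.671e-22 J/K

2.671e-22


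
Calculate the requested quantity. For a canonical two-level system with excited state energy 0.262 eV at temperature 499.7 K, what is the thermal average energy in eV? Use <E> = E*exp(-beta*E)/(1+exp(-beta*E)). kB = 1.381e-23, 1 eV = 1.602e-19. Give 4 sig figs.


Step 1: beta*E = 0.262*1.602e-19/(1.381e-23*499.7) = 6.082
Step 2: exp(-beta*E) = 0.002283
Step 3: <E> = 0.262*0.002283/(1+0.002283) = 0.0005968 eV

0.0005968


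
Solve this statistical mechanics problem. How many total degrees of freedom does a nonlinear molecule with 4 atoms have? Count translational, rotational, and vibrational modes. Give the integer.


Step 1: Translational DOF = 3
Step 2: Rotational DOF (nonlinear) = 3
Step 3: Vibrational DOF = 3*4 - 6 = 6
Step 4: Total = 3 + 3 + 6 = 12

12


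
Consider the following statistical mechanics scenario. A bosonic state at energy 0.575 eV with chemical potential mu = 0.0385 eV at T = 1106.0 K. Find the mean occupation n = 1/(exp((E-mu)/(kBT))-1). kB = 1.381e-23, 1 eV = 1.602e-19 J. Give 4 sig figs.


Step 1: (E - mu) = 0.5365 eV
Step 2: x = (E-mu)*eV/(kB*T) = 0.5365*1.602e-19/(1.381e-23*1106.0) = 5.627
Step 3: exp(x) = 277.9
Step 4: n = 1/(exp(x)-1) = 0.003612

0.003612


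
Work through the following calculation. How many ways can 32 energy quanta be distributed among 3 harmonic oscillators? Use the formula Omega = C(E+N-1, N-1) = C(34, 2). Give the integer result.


Step 1: Use binomial coefficient C(34, 2)
Step 2: Numerator = 34! / 32!
Step 3: Denominator = 2!
Step 4: Omega = 561

561


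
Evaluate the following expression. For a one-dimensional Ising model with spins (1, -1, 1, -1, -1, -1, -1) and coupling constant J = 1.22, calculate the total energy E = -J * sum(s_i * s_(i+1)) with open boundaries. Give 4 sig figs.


Step 1: Nearest-neighbor products: -1, -1, -1, 1, 1, 1
Step 2: Sum of products = 0
Step 3: E = -1.22 * 0 = 0

0


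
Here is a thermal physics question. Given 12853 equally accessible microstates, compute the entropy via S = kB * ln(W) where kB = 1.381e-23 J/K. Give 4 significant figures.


Step 1: ln(W) = ln(12853) = 9.461
Step 2: S = kB * ln(W) = 1.381e-23 * 9.461
Step 3: S = 1.307e-22 J/K

1.307e-22


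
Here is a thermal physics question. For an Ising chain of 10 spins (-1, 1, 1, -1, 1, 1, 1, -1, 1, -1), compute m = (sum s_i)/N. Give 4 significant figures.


Step 1: Count up spins (+1): 6, down spins (-1): 4
Step 2: Total magnetization M = 6 - 4 = 2
Step 3: m = M/N = 2/10 = 0.2

0.2


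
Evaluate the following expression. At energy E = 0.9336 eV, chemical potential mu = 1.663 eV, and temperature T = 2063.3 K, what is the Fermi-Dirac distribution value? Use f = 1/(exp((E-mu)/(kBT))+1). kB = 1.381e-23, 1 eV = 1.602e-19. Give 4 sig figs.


Step 1: (E - mu) = 0.9336 - 1.663 = -0.7294 eV
Step 2: Convert: (E-mu)*eV = -1.168e-19 J
Step 3: x = (E-mu)*eV/(kB*T) = -4.101
Step 4: f = 1/(exp(-4.101)+1) = 0.9837

0.9837


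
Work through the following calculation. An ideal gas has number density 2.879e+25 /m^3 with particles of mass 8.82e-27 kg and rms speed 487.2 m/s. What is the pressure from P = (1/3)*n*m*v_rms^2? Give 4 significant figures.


Step 1: v_rms^2 = 487.2^2 = 2.374e+05
Step 2: n*m = 2.879e+25*8.82e-27 = 0.2539
Step 3: P = (1/3)*0.2539*2.374e+05 = 2.009e+04 Pa

2.009e+04


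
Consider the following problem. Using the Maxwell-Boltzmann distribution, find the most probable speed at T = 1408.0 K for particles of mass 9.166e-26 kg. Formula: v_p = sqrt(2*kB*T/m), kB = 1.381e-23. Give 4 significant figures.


Step 1: Numerator = 2*kB*T = 2*1.381e-23*1408.0 = 3.889e-20
Step 2: Ratio = 3.889e-20 / 9.166e-26 = 4.243e+05
Step 3: v_p = sqrt(4.243e+05) = 651.4 m/s

651.4


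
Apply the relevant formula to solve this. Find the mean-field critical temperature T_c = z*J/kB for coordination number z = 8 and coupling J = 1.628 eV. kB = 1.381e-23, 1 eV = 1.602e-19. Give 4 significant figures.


Step 1: z*J = 8*1.628 = 13.02 eV
Step 2: Convert to Joules: 13.02*1.602e-19 = 2.086e-18 J
Step 3: T_c = 2.086e-18 / 1.381e-23 = 1.511e+05 K

1.511e+05


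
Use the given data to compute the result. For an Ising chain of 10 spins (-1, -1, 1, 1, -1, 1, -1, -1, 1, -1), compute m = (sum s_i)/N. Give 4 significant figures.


Step 1: Count up spins (+1): 4, down spins (-1): 6
Step 2: Total magnetization M = 4 - 6 = -2
Step 3: m = M/N = -2/10 = -0.2

-0.2


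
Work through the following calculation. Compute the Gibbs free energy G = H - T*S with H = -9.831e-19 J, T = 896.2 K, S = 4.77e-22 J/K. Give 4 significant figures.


Step 1: T*S = 896.2 * 4.77e-22 = 4.275e-19 J
Step 2: G = H - T*S = -9.831e-19 - 4.275e-19
Step 3: G = -1.411e-18 J

-1.411e-18


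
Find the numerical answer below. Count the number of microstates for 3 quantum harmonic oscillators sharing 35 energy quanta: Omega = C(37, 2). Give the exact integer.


Step 1: Use binomial coefficient C(37, 2)
Step 2: Numerator = 37! / 35!
Step 3: Denominator = 2!
Step 4: Omega = 666

666


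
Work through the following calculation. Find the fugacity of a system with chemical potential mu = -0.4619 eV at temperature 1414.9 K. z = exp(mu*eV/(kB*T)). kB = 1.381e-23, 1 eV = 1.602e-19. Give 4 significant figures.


Step 1: Convert mu to Joules: -0.4619*1.602e-19 = -7.4e-20 J
Step 2: kB*T = 1.381e-23*1414.9 = 1.954e-20 J
Step 3: mu/(kB*T) = -3.787
Step 4: z = exp(-3.787) = 0.02266

0.02266


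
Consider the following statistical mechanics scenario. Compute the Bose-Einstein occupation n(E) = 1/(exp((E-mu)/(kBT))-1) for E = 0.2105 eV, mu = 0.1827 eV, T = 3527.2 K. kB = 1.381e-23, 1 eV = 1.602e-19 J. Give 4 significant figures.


Step 1: (E - mu) = 0.0278 eV
Step 2: x = (E-mu)*eV/(kB*T) = 0.0278*1.602e-19/(1.381e-23*3527.2) = 0.09143
Step 3: exp(x) = 1.096
Step 4: n = 1/(exp(x)-1) = 10.45

10.45


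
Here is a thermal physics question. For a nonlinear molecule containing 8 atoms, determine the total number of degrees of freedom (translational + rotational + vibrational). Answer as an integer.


Step 1: Translational DOF = 3
Step 2: Rotational DOF (nonlinear) = 3
Step 3: Vibrational DOF = 3*8 - 6 = 18
Step 4: Total = 3 + 3 + 18 = 24

24


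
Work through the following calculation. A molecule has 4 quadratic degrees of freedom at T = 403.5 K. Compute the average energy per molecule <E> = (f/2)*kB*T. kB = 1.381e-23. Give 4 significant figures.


Step 1: f/2 = 4/2 = 2
Step 2: kB*T = 1.381e-23 * 403.5 = 5.572e-21
Step 3: <E> = 2 * 5.572e-21 = 1.114e-20 J

1.114e-20


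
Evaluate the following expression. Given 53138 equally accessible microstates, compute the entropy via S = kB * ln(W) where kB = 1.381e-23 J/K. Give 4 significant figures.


Step 1: ln(W) = ln(53138) = 10.88
Step 2: S = kB * ln(W) = 1.381e-23 * 10.88
Step 3: S = 1.503e-22 J/K

1.503e-22


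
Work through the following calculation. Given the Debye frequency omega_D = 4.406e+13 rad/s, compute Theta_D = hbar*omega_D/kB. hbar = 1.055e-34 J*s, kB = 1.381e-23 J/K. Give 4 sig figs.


Step 1: hbar*omega_D = 1.055e-34 * 4.406e+13 = 4.648e-21 J
Step 2: Theta_D = 4.648e-21 / 1.381e-23
Step 3: Theta_D = 336.6 K

336.6


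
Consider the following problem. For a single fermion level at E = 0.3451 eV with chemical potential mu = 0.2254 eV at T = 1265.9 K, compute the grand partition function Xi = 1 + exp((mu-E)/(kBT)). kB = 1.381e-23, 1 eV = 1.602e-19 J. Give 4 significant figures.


Step 1: (mu - E) = 0.2254 - 0.3451 = -0.1197 eV
Step 2: x = (mu-E)*eV/(kB*T) = -0.1197*1.602e-19/(1.381e-23*1265.9) = -1.097
Step 3: exp(x) = 0.3339
Step 4: Xi = 1 + 0.3339 = 1.334

1.334


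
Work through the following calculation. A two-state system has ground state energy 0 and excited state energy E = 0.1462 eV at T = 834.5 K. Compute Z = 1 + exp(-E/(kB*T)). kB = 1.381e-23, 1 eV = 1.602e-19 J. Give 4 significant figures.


Step 1: Compute beta*E = E*eV/(kB*T) = 0.1462*1.602e-19/(1.381e-23*834.5) = 2.032
Step 2: exp(-beta*E) = exp(-2.032) = 0.131
Step 3: Z = 1 + 0.131 = 1.131

1.131


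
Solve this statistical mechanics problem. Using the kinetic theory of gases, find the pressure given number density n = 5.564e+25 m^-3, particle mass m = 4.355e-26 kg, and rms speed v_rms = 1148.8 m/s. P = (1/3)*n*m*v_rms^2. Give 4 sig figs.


Step 1: v_rms^2 = 1148.8^2 = 1.32e+06
Step 2: n*m = 5.564e+25*4.355e-26 = 2.423
Step 3: P = (1/3)*2.423*1.32e+06 = 1.066e+06 Pa

1.066e+06


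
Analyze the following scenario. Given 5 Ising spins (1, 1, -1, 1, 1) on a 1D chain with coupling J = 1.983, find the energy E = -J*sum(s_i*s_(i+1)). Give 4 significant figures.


Step 1: Nearest-neighbor products: 1, -1, -1, 1
Step 2: Sum of products = 0
Step 3: E = -1.983 * 0 = 0

0


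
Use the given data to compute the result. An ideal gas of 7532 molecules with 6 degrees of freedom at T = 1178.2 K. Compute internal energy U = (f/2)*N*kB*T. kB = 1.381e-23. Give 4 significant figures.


Step 1: f/2 = 6/2 = 3.0
Step 2: N*kB*T = 7532*1.381e-23*1178.2 = 1.226e-16
Step 3: U = 3.0 * 1.226e-16 = 3.677e-16 J

3.677e-16


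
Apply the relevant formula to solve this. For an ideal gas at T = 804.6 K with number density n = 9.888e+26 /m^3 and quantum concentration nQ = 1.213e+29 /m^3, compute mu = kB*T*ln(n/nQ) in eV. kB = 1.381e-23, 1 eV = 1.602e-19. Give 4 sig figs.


Step 1: n/nQ = 9.888e+26/1.213e+29 = 0.008152
Step 2: ln(n/nQ) = -4.81
Step 3: mu = kB*T*ln(n/nQ) = 1.111e-20*-4.81 = -5.344e-20 J
Step 4: Convert to eV: -5.344e-20/1.602e-19 = -0.3336 eV

-0.3336


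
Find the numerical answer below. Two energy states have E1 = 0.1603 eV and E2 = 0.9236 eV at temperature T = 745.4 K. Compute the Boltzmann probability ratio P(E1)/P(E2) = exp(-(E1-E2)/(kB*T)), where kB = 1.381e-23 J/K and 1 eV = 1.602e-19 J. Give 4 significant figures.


Step 1: Compute energy difference dE = E1 - E2 = 0.1603 - 0.9236 = -0.7633 eV
Step 2: Convert to Joules: dE_J = -0.7633 * 1.602e-19 = -1.223e-19 J
Step 3: Compute exponent = -dE_J / (kB * T) = -(-1.223e-19) / (1.381e-23 * 745.4) = 11.88
Step 4: P(E1)/P(E2) = exp(11.88) = 1.442e+05

1.442e+05


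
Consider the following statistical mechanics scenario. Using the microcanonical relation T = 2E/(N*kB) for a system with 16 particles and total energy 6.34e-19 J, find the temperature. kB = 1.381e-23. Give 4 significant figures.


Step 1: Numerator = 2*E = 2*6.34e-19 = 1.268e-18 J
Step 2: Denominator = N*kB = 16*1.381e-23 = 2.21e-22
Step 3: T = 1.268e-18 / 2.21e-22 = 5739 K

5739


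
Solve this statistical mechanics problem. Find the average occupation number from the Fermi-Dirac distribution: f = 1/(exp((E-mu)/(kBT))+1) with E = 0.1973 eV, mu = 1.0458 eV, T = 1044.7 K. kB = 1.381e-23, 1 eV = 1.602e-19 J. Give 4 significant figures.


Step 1: (E - mu) = 0.1973 - 1.0458 = -0.8485 eV
Step 2: Convert: (E-mu)*eV = -1.359e-19 J
Step 3: x = (E-mu)*eV/(kB*T) = -9.422
Step 4: f = 1/(exp(-9.422)+1) = 0.9999

0.9999


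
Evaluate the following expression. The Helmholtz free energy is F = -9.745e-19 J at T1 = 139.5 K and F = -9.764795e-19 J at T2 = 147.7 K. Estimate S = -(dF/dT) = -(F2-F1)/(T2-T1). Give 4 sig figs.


Step 1: dF = F2 - F1 = -9.764795e-19 - (-9.745e-19) = -1.9795e-21 J
Step 2: dT = T2 - T1 = 147.7 - 139.5 = 8.2 K
Step 3: S = -dF/dT = -(-1.9795e-21)/8.2 = 2.414e-22 J/K

2.414e-22


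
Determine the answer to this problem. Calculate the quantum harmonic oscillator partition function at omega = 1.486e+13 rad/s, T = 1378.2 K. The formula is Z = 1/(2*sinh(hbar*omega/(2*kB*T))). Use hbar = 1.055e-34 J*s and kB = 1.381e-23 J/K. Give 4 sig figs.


Step 1: Compute x = hbar*omega/(kB*T) = 1.055e-34*1.486e+13/(1.381e-23*1378.2) = 0.08237
Step 2: x/2 = 0.04118
Step 3: sinh(x/2) = 0.0412
Step 4: Z = 1/(2*0.0412) = 12.14

12.14


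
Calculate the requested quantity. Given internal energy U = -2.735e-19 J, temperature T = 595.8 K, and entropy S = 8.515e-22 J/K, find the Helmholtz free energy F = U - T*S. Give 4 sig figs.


Step 1: T*S = 595.8 * 8.515e-22 = 5.073e-19 J
Step 2: F = U - T*S = -2.735e-19 - 5.073e-19
Step 3: F = -7.808e-19 J

-7.808e-19


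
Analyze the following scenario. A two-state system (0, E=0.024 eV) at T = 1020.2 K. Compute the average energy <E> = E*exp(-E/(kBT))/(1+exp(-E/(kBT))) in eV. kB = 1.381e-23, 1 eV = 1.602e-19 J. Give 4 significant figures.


Step 1: beta*E = 0.024*1.602e-19/(1.381e-23*1020.2) = 0.2729
Step 2: exp(-beta*E) = 0.7612
Step 3: <E> = 0.024*0.7612/(1+0.7612) = 0.01037 eV

0.01037


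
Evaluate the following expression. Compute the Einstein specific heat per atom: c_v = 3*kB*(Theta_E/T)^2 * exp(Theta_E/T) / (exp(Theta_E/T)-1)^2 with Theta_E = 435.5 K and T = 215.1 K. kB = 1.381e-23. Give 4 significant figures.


Step 1: x = Theta_E/T = 435.5/215.1 = 2.025
Step 2: x^2 = 4.099
Step 3: exp(x) = 7.573
Step 4: c_v = 3*1.381e-23*4.099*7.573/(7.573-1)^2 = 2.977e-23

2.977e-23


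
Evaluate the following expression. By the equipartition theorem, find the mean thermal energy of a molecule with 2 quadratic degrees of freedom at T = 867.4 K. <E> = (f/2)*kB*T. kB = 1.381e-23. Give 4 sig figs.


Step 1: f/2 = 2/2 = 1
Step 2: kB*T = 1.381e-23 * 867.4 = 1.198e-20
Step 3: <E> = 1 * 1.198e-20 = 1.198e-20 J

1.198e-20


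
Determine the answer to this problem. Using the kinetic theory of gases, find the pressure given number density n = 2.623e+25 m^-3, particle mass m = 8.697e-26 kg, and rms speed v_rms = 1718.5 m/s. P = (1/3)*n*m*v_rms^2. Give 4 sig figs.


Step 1: v_rms^2 = 1718.5^2 = 2.953e+06
Step 2: n*m = 2.623e+25*8.697e-26 = 2.281
Step 3: P = (1/3)*2.281*2.953e+06 = 2.246e+06 Pa

2.246e+06


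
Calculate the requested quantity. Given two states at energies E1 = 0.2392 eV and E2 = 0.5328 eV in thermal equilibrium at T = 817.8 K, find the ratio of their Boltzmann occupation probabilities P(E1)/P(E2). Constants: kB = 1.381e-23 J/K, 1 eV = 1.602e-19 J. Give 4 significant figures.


Step 1: Compute energy difference dE = E1 - E2 = 0.2392 - 0.5328 = -0.2936 eV
Step 2: Convert to Joules: dE_J = -0.2936 * 1.602e-19 = -4.703e-20 J
Step 3: Compute exponent = -dE_J / (kB * T) = -(-4.703e-20) / (1.381e-23 * 817.8) = 4.165
Step 4: P(E1)/P(E2) = exp(4.165) = 64.37

64.37


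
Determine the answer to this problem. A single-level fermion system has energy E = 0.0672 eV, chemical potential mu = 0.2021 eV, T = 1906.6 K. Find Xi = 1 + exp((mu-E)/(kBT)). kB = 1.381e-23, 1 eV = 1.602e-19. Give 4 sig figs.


Step 1: (mu - E) = 0.2021 - 0.0672 = 0.1349 eV
Step 2: x = (mu-E)*eV/(kB*T) = 0.1349*1.602e-19/(1.381e-23*1906.6) = 0.8208
Step 3: exp(x) = 2.272
Step 4: Xi = 1 + 2.272 = 3.272

3.272


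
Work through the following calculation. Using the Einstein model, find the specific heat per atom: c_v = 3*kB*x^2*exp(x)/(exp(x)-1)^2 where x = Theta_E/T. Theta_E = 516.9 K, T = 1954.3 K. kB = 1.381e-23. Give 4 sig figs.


Step 1: x = Theta_E/T = 516.9/1954.3 = 0.2645
Step 2: x^2 = 0.06996
Step 3: exp(x) = 1.303
Step 4: c_v = 3*1.381e-23*0.06996*1.303/(1.303-1)^2 = 4.119e-23

4.119e-23


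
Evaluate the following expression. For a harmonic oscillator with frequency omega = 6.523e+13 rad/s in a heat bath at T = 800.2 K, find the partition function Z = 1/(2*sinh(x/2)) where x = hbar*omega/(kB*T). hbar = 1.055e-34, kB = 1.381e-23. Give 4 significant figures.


Step 1: Compute x = hbar*omega/(kB*T) = 1.055e-34*6.523e+13/(1.381e-23*800.2) = 0.6227
Step 2: x/2 = 0.3114
Step 3: sinh(x/2) = 0.3164
Step 4: Z = 1/(2*0.3164) = 1.58

1.58


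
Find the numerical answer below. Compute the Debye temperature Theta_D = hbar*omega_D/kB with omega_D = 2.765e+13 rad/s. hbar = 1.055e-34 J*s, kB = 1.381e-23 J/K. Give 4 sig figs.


Step 1: hbar*omega_D = 1.055e-34 * 2.765e+13 = 2.917e-21 J
Step 2: Theta_D = 2.917e-21 / 1.381e-23
Step 3: Theta_D = 211.2 K

211.2


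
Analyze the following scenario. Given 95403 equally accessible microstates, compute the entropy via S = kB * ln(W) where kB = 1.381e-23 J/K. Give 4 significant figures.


Step 1: ln(W) = ln(95403) = 11.47
Step 2: S = kB * ln(W) = 1.381e-23 * 11.47
Step 3: S = 1.583e-22 J/K

1.583e-22


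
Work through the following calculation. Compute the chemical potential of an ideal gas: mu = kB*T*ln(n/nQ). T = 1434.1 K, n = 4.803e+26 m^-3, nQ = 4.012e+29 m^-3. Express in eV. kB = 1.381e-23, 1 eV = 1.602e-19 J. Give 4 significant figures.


Step 1: n/nQ = 4.803e+26/4.012e+29 = 0.001197
Step 2: ln(n/nQ) = -6.728
Step 3: mu = kB*T*ln(n/nQ) = 1.98e-20*-6.728 = -1.332e-19 J
Step 4: Convert to eV: -1.332e-19/1.602e-19 = -0.8317 eV

-0.8317


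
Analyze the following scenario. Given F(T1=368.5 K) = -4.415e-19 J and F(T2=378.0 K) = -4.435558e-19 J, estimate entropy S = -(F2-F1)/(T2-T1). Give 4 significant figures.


Step 1: dF = F2 - F1 = -4.435558e-19 - (-4.415e-19) = -2.0558e-21 J
Step 2: dT = T2 - T1 = 378.0 - 368.5 = 9.5 K
Step 3: S = -dF/dT = -(-2.0558e-21)/9.5 = 2.164e-22 J/K

2.164e-22


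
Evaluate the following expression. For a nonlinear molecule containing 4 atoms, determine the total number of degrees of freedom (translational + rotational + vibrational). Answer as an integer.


Step 1: Translational DOF = 3
Step 2: Rotational DOF (nonlinear) = 3
Step 3: Vibrational DOF = 3*4 - 6 = 6
Step 4: Total = 3 + 3 + 6 = 12

12


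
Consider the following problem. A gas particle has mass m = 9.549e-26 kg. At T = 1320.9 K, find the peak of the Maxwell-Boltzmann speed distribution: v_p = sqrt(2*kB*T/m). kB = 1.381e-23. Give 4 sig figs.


Step 1: Numerator = 2*kB*T = 2*1.381e-23*1320.9 = 3.648e-20
Step 2: Ratio = 3.648e-20 / 9.549e-26 = 3.821e+05
Step 3: v_p = sqrt(3.821e+05) = 618.1 m/s

618.1


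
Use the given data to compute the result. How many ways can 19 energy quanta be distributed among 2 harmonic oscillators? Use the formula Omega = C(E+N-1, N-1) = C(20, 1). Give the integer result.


Step 1: Use binomial coefficient C(20, 1)
Step 2: Numerator = 20! / 19!
Step 3: Denominator = 1!
Step 4: Omega = 20

20


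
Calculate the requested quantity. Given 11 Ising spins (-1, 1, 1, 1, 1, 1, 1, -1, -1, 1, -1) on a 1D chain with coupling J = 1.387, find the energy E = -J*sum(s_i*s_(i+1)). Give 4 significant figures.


Step 1: Nearest-neighbor products: -1, 1, 1, 1, 1, 1, -1, 1, -1, -1
Step 2: Sum of products = 2
Step 3: E = -1.387 * 2 = -2.774

-2.774


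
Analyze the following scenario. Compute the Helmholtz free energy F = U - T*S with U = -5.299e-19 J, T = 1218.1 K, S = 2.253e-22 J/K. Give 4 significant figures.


Step 1: T*S = 1218.1 * 2.253e-22 = 2.744e-19 J
Step 2: F = U - T*S = -5.299e-19 - 2.744e-19
Step 3: F = -8.043e-19 J

-8.043e-19


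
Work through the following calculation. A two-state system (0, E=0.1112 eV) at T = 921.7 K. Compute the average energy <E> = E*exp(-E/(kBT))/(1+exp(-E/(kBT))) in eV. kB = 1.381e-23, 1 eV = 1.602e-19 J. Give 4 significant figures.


Step 1: beta*E = 0.1112*1.602e-19/(1.381e-23*921.7) = 1.4
Step 2: exp(-beta*E) = 0.2467
Step 3: <E> = 0.1112*0.2467/(1+0.2467) = 0.02201 eV

0.02201


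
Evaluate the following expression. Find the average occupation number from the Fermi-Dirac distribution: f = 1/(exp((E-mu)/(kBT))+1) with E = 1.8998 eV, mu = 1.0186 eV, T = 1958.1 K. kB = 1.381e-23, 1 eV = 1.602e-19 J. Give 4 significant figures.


Step 1: (E - mu) = 1.8998 - 1.0186 = 0.8812 eV
Step 2: Convert: (E-mu)*eV = 1.412e-19 J
Step 3: x = (E-mu)*eV/(kB*T) = 5.22
Step 4: f = 1/(exp(5.22)+1) = 0.005376

0.005376


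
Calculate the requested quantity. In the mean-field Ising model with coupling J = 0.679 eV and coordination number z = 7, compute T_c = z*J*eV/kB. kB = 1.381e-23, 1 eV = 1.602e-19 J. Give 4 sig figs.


Step 1: z*J = 7*0.679 = 4.753 eV
Step 2: Convert to Joules: 4.753*1.602e-19 = 7.614e-19 J
Step 3: T_c = 7.614e-19 / 1.381e-23 = 5.514e+04 K

5.514e+04


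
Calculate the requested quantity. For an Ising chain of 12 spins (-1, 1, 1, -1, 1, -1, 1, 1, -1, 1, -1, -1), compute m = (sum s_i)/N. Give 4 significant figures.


Step 1: Count up spins (+1): 6, down spins (-1): 6
Step 2: Total magnetization M = 6 - 6 = 0
Step 3: m = M/N = 0/12 = 0

0


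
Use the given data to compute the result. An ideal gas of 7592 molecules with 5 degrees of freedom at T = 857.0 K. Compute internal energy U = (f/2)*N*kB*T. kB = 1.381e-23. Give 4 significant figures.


Step 1: f/2 = 5/2 = 2.5
Step 2: N*kB*T = 7592*1.381e-23*857.0 = 8.985e-17
Step 3: U = 2.5 * 8.985e-17 = 2.246e-16 J

2.246e-16


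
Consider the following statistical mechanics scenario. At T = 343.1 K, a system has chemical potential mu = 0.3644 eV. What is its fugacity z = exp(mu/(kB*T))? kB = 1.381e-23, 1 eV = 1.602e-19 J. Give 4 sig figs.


Step 1: Convert mu to Joules: 0.3644*1.602e-19 = 5.838e-20 J
Step 2: kB*T = 1.381e-23*343.1 = 4.738e-21 J
Step 3: mu/(kB*T) = 12.32
Step 4: z = exp(12.32) = 2.242e+05

2.242e+05


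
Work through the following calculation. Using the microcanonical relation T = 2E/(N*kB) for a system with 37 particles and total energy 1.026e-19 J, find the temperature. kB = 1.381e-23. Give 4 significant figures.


Step 1: Numerator = 2*E = 2*1.026e-19 = 2.052e-19 J
Step 2: Denominator = N*kB = 37*1.381e-23 = 5.11e-22
Step 3: T = 2.052e-19 / 5.11e-22 = 401.6 K

401.6


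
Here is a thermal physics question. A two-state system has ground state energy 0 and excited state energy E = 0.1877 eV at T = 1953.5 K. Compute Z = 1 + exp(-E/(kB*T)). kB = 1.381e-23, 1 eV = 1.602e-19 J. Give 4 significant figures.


Step 1: Compute beta*E = E*eV/(kB*T) = 0.1877*1.602e-19/(1.381e-23*1953.5) = 1.115
Step 2: exp(-beta*E) = exp(-1.115) = 0.328
Step 3: Z = 1 + 0.328 = 1.328

1.328


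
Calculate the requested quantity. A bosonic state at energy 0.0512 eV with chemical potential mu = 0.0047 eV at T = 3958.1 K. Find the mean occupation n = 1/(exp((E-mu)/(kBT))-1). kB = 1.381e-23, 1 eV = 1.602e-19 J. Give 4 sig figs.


Step 1: (E - mu) = 0.0465 eV
Step 2: x = (E-mu)*eV/(kB*T) = 0.0465*1.602e-19/(1.381e-23*3958.1) = 0.1363
Step 3: exp(x) = 1.146
Step 4: n = 1/(exp(x)-1) = 6.849

6.849


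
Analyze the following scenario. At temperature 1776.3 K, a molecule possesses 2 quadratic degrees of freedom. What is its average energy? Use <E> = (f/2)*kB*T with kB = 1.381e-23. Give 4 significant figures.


Step 1: f/2 = 2/2 = 1
Step 2: kB*T = 1.381e-23 * 1776.3 = 2.453e-20
Step 3: <E> = 1 * 2.453e-20 = 2.453e-20 J

2.453e-20


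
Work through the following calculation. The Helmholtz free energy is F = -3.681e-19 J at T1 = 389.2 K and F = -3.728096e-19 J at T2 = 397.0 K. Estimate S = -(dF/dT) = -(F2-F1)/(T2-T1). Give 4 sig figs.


Step 1: dF = F2 - F1 = -3.728096e-19 - (-3.681e-19) = -4.7096e-21 J
Step 2: dT = T2 - T1 = 397.0 - 389.2 = 7.8 K
Step 3: S = -dF/dT = -(-4.7096e-21)/7.8 = 6.038e-22 J/K

6.038e-22


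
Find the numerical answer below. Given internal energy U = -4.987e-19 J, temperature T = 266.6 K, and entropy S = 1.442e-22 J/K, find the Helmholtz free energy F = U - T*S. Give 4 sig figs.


Step 1: T*S = 266.6 * 1.442e-22 = 3.844e-20 J
Step 2: F = U - T*S = -4.987e-19 - 3.844e-20
Step 3: F = -5.371e-19 J

-5.371e-19


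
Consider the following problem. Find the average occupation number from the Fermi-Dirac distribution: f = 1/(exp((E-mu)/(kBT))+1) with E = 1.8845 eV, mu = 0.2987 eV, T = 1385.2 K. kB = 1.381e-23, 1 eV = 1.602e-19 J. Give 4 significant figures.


Step 1: (E - mu) = 1.8845 - 0.2987 = 1.586 eV
Step 2: Convert: (E-mu)*eV = 2.54e-19 J
Step 3: x = (E-mu)*eV/(kB*T) = 13.28
Step 4: f = 1/(exp(13.28)+1) = 1.708e-06

1.708e-06


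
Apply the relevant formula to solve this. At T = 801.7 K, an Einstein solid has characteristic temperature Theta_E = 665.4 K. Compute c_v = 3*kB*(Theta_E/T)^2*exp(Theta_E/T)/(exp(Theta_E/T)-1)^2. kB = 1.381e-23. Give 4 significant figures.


Step 1: x = Theta_E/T = 665.4/801.7 = 0.83
Step 2: x^2 = 0.6889
Step 3: exp(x) = 2.293
Step 4: c_v = 3*1.381e-23*0.6889*2.293/(2.293-1)^2 = 3.913e-23

3.913e-23


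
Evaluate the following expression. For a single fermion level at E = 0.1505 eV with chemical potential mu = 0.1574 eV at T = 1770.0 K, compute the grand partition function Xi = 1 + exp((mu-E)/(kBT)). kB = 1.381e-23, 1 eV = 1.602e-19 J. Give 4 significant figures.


Step 1: (mu - E) = 0.1574 - 0.1505 = 0.0069 eV
Step 2: x = (mu-E)*eV/(kB*T) = 0.0069*1.602e-19/(1.381e-23*1770.0) = 0.04522
Step 3: exp(x) = 1.046
Step 4: Xi = 1 + 1.046 = 2.046

2.046


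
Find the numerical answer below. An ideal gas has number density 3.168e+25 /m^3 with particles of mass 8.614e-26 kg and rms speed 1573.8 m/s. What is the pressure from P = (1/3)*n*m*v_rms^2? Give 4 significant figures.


Step 1: v_rms^2 = 1573.8^2 = 2.477e+06
Step 2: n*m = 3.168e+25*8.614e-26 = 2.729
Step 3: P = (1/3)*2.729*2.477e+06 = 2.253e+06 Pa

2.253e+06


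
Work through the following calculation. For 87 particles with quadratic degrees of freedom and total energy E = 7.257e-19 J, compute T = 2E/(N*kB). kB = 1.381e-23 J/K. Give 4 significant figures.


Step 1: Numerator = 2*E = 2*7.257e-19 = 1.451e-18 J
Step 2: Denominator = N*kB = 87*1.381e-23 = 1.201e-21
Step 3: T = 1.451e-18 / 1.201e-21 = 1208 K

1208


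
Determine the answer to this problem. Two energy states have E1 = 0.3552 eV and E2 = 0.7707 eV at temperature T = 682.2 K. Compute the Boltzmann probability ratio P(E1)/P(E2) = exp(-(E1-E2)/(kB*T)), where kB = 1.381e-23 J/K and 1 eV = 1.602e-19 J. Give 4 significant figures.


Step 1: Compute energy difference dE = E1 - E2 = 0.3552 - 0.7707 = -0.4155 eV
Step 2: Convert to Joules: dE_J = -0.4155 * 1.602e-19 = -6.656e-20 J
Step 3: Compute exponent = -dE_J / (kB * T) = -(-6.656e-20) / (1.381e-23 * 682.2) = 7.065
Step 4: P(E1)/P(E2) = exp(7.065) = 1171

1171


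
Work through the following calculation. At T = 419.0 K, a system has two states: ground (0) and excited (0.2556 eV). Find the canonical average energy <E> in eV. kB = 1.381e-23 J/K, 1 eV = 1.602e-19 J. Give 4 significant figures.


Step 1: beta*E = 0.2556*1.602e-19/(1.381e-23*419.0) = 7.076
Step 2: exp(-beta*E) = 0.0008448
Step 3: <E> = 0.2556*0.0008448/(1+0.0008448) = 0.0002157 eV

0.0002157


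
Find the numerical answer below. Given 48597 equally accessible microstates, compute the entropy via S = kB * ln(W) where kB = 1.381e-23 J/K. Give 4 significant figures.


Step 1: ln(W) = ln(48597) = 10.79
Step 2: S = kB * ln(W) = 1.381e-23 * 10.79
Step 3: S = 1.49e-22 J/K

1.49e-22


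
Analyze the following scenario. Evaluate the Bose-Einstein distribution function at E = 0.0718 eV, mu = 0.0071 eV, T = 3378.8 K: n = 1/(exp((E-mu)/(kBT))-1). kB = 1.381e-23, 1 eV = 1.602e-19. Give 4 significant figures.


Step 1: (E - mu) = 0.0647 eV
Step 2: x = (E-mu)*eV/(kB*T) = 0.0647*1.602e-19/(1.381e-23*3378.8) = 0.2221
Step 3: exp(x) = 1.249
Step 4: n = 1/(exp(x)-1) = 4.02

4.02


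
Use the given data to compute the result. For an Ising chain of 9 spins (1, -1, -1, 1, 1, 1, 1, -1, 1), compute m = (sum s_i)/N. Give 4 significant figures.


Step 1: Count up spins (+1): 6, down spins (-1): 3
Step 2: Total magnetization M = 6 - 3 = 3
Step 3: m = M/N = 3/9 = 0.3333

0.3333


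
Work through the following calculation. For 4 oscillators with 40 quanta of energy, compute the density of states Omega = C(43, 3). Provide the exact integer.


Step 1: Use binomial coefficient C(43, 3)
Step 2: Numerator = 43! / 40!
Step 3: Denominator = 3!
Step 4: Omega = 12341

12341


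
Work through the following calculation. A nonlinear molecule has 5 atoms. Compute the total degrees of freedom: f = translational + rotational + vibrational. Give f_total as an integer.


Step 1: Translational DOF = 3
Step 2: Rotational DOF (nonlinear) = 3
Step 3: Vibrational DOF = 3*5 - 6 = 9
Step 4: Total = 3 + 3 + 9 = 15

15


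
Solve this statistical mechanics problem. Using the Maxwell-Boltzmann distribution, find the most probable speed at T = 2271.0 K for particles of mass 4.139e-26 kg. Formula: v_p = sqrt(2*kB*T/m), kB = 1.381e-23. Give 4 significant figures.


Step 1: Numerator = 2*kB*T = 2*1.381e-23*2271.0 = 6.273e-20
Step 2: Ratio = 6.273e-20 / 4.139e-26 = 1.515e+06
Step 3: v_p = sqrt(1.515e+06) = 1231 m/s

1231


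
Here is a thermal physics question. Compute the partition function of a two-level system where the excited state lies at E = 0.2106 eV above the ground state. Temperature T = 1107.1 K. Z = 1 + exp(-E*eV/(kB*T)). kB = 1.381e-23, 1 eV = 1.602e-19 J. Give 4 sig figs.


Step 1: Compute beta*E = E*eV/(kB*T) = 0.2106*1.602e-19/(1.381e-23*1107.1) = 2.207
Step 2: exp(-beta*E) = exp(-2.207) = 0.1101
Step 3: Z = 1 + 0.1101 = 1.11

1.11


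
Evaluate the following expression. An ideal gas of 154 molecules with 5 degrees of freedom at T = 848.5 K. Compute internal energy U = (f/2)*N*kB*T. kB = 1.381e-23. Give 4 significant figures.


Step 1: f/2 = 5/2 = 2.5
Step 2: N*kB*T = 154*1.381e-23*848.5 = 1.805e-18
Step 3: U = 2.5 * 1.805e-18 = 4.511e-18 J

4.511e-18


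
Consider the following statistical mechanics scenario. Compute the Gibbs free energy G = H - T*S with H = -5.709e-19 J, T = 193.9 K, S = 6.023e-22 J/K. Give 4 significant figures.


Step 1: T*S = 193.9 * 6.023e-22 = 1.168e-19 J
Step 2: G = H - T*S = -5.709e-19 - 1.168e-19
Step 3: G = -6.877e-19 J

-6.877e-19


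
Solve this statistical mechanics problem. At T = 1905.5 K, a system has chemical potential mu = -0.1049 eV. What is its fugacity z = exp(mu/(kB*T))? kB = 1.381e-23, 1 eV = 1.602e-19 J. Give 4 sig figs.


Step 1: Convert mu to Joules: -0.1049*1.602e-19 = -1.68e-20 J
Step 2: kB*T = 1.381e-23*1905.5 = 2.631e-20 J
Step 3: mu/(kB*T) = -0.6386
Step 4: z = exp(-0.6386) = 0.528

0.528


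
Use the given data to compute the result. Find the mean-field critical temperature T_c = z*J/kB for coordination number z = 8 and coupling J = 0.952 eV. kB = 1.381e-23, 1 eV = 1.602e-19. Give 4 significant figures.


Step 1: z*J = 8*0.952 = 7.616 eV
Step 2: Convert to Joules: 7.616*1.602e-19 = 1.22e-18 J
Step 3: T_c = 1.22e-18 / 1.381e-23 = 8.835e+04 K

8.835e+04


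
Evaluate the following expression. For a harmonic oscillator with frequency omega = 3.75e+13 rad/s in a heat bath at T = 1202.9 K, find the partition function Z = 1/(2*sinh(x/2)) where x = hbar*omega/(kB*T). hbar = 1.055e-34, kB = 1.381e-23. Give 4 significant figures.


Step 1: Compute x = hbar*omega/(kB*T) = 1.055e-34*3.75e+13/(1.381e-23*1202.9) = 0.2382
Step 2: x/2 = 0.1191
Step 3: sinh(x/2) = 0.1194
Step 4: Z = 1/(2*0.1194) = 4.189

4.189


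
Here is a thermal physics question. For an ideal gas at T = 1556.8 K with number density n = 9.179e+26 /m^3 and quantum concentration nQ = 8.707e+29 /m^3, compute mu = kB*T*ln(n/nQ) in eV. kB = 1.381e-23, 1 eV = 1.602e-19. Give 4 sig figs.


Step 1: n/nQ = 9.179e+26/8.707e+29 = 0.001054
Step 2: ln(n/nQ) = -6.855
Step 3: mu = kB*T*ln(n/nQ) = 2.15e-20*-6.855 = -1.474e-19 J
Step 4: Convert to eV: -1.474e-19/1.602e-19 = -0.92 eV

-0.92


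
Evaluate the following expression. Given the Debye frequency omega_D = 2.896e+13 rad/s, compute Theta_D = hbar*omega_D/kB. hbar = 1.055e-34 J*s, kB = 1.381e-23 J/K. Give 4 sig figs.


Step 1: hbar*omega_D = 1.055e-34 * 2.896e+13 = 3.055e-21 J
Step 2: Theta_D = 3.055e-21 / 1.381e-23
Step 3: Theta_D = 221.2 K

221.2


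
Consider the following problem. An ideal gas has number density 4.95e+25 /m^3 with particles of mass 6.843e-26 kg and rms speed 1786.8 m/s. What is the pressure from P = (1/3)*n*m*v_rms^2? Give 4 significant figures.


Step 1: v_rms^2 = 1786.8^2 = 3.193e+06
Step 2: n*m = 4.95e+25*6.843e-26 = 3.387
Step 3: P = (1/3)*3.387*3.193e+06 = 3.605e+06 Pa

3.605e+06


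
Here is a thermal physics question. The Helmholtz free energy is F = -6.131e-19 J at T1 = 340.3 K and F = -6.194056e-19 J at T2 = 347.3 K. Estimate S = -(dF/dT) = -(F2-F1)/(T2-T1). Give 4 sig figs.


Step 1: dF = F2 - F1 = -6.194056e-19 - (-6.131e-19) = -6.3056e-21 J
Step 2: dT = T2 - T1 = 347.3 - 340.3 = 7 K
Step 3: S = -dF/dT = -(-6.3056e-21)/7 = 9.008e-22 J/K

9.008e-22


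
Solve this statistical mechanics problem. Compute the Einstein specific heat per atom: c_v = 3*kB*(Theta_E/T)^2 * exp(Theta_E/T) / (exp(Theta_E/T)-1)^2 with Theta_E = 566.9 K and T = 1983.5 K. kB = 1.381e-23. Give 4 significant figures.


Step 1: x = Theta_E/T = 566.9/1983.5 = 0.2858
Step 2: x^2 = 0.08169
Step 3: exp(x) = 1.331
Step 4: c_v = 3*1.381e-23*0.08169*1.331/(1.331-1)^2 = 4.115e-23

4.115e-23


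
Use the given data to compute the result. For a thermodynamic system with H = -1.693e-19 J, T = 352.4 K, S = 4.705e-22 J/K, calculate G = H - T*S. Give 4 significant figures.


Step 1: T*S = 352.4 * 4.705e-22 = 1.658e-19 J
Step 2: G = H - T*S = -1.693e-19 - 1.658e-19
Step 3: G = -3.351e-19 J

-3.351e-19
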